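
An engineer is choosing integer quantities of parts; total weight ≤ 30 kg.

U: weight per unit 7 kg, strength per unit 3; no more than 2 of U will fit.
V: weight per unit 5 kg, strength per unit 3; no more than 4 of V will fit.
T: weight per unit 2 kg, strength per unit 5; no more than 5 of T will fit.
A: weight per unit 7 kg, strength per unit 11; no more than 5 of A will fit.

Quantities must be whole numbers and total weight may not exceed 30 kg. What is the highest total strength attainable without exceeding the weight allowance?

53

This is a bounded integer knapsack.
Take 4×T and 3×A: weight 29 ≤ 30, strength 4·5 + 3·11 = 53.
No other integer combination yields more.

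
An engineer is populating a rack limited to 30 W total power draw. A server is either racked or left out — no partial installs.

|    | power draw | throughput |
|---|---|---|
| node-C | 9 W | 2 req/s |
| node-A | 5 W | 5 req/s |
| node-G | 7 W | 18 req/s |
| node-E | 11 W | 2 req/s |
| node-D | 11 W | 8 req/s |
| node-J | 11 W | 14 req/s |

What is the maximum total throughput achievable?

40

Allowing fractional choices, the relaxed optimum would be about 42.1, but servers are indivisible.
node-G + node-D + node-J: power draw 7 + 11 + 11 = 29 ≤ 30, throughput 18 + 8 + 14 = 40.
node-A + node-G + node-J: power draw 5 + 7 + 11 = 23 ≤ 30, throughput 5 + 18 + 14 = 37.
Best is node-G, node-D, and node-J with total throughput 40.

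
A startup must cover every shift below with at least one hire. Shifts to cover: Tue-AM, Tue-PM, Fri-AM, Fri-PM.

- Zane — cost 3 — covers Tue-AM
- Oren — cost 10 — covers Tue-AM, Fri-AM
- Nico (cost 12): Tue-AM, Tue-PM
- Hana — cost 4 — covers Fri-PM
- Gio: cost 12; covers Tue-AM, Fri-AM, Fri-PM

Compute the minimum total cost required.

24

The greedy cost-per-new-shift heuristic would pick Zane, Hana, Oren, and Nico for 29, but a cheaper cover exists.
Choose Nico and Gio: together they cover Tue-AM, Tue-PM, Fri-AM, Fri-PM — every shift.
Total cost: 12 + 12 = 24.
No cover costs less than 24.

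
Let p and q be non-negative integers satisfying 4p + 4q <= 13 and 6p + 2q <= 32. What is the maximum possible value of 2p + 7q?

(p,q)=(0,3): 4·0+4·3=12≤13, 6·0+2·3=6≤32, objective 21.
(p,q)=(1,2): 4·1+4·2=12≤13, 6·1+2·2=10≤32, objective 16.
(p,q)=(0,2): 4·0+4·2=8≤13, 6·0+2·2=4≤32, objective 14.
No feasible integer point exceeds 21.

21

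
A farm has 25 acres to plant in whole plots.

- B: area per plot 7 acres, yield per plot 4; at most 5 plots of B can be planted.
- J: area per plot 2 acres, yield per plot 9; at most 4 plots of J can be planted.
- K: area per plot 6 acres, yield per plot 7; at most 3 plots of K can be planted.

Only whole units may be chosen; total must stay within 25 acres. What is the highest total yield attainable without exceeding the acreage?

50

J has the best ratio (9/2); taking only J gives at most 4×9 = 36 (stopped by the supply cap of 4).
Mixing does better — 4×J and 2×K: area 20 ≤ 25, yield 4·9 + 2·7 = 50.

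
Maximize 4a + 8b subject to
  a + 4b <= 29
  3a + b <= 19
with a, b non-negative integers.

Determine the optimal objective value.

Relaxing integrality, the LP optimum is 66.55 at (a,b) = (4.27, 6.18), which is not an integer point.
(a,b)=(4,6): 1·4+4·6=28≤29, 3·4+1·6=18≤19, objective 64.
(a,b)=(3,6): 1·3+4·6=27≤29, 3·3+1·6=15≤19, objective 60.
No feasible integer point exceeds 64.

64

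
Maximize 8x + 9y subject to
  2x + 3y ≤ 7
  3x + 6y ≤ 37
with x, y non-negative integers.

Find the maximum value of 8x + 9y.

25

(x,y)=(2,1) is feasible, giving 25.
(x,y)=(3,0) is feasible, giving 24.
(x,y)=(1,1) is feasible, giving 17.
Maximum is 25 at (x,y)=(2,1).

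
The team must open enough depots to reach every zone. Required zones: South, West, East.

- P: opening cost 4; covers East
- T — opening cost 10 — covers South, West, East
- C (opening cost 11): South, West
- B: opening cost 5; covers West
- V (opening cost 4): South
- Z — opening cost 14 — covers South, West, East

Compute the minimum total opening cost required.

10

T alone covers South, West, East — every zone.
Total opening cost: 10.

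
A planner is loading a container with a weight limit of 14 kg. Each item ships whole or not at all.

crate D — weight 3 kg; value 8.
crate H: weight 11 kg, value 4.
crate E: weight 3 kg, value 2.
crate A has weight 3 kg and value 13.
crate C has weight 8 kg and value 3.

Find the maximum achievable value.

24

Allowing fractional choices, the relaxed optimum would be about 24.9, but items are indivisible.
crate D + crate E + crate A: weight 3 + 3 + 3 = 9 ≤ 14, value 8 + 2 + 13 = 23.
crate D + crate A + crate C: weight 3 + 3 + 8 = 14 ≤ 14, value 8 + 13 + 3 = 24.
Best is crate D, crate A, and crate C with total value 24.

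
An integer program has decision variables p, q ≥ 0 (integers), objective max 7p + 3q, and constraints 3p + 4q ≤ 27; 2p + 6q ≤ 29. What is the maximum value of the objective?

63

(p,q)=(9,0): 3·9+4·0=27≤27, 2·9+6·0=18≤29, objective 63.
(p,q)=(8,0): 3·8+4·0=24≤27, 2·8+6·0=16≤29, objective 56.
The best lattice point is (9,0), giving 63.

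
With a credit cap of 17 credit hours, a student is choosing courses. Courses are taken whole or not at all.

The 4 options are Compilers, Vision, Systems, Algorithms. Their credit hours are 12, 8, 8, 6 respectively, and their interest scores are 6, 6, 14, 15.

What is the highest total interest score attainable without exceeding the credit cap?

29

Treat it as a binary knapsack problem.
Vision + Algorithms: credit hours 8 + 6 = 14 ≤ 17, interest score 6 + 15 = 21.
Systems + Algorithms: credit hours 8 + 6 = 14 ≤ 17, interest score 14 + 15 = 29.
Vision + Systems: credit hours 8 + 8 = 16 ≤ 17, interest score 6 + 14 = 20.
Best is Systems and Algorithms with total interest score 29.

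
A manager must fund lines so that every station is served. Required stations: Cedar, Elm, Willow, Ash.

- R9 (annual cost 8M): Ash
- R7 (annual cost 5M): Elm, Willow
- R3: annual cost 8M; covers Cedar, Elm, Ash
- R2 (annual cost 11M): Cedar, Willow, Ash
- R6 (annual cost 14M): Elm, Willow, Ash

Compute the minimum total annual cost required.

Choose R7 and R3: together they cover Cedar, Elm, Willow, Ash — every station.
Total annual cost: 5 + 8 = 13.
No cover costs less than 13.

13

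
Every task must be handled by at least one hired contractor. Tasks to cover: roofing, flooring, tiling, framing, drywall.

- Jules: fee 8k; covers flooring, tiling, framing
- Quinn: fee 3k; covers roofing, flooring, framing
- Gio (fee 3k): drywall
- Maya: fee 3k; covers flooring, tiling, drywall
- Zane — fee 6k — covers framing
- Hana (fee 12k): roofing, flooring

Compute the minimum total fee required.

6

This is a weighted set-cover instance.
Choose Quinn and Maya: together they cover roofing, flooring, tiling, framing, drywall — every task.
Total fee: 3 + 3 = 6.
No cover costs less than 6.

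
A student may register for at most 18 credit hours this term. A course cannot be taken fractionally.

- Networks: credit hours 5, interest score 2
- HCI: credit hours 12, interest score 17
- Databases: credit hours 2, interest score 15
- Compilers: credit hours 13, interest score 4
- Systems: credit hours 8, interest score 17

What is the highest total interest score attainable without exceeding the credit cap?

This is an integer program with binary decision variables.
Databases + Systems: credit hours 2 + 8 = 10 ≤ 18, interest score 15 + 17 = 32.
Networks + Databases + Systems: credit hours 5 + 2 + 8 = 15 ≤ 18, interest score 2 + 15 + 17 = 34.
HCI + Databases: credit hours 12 + 2 = 14 ≤ 18, interest score 17 + 15 = 32.
Best is Networks, Databases, and Systems with total interest score 34.

34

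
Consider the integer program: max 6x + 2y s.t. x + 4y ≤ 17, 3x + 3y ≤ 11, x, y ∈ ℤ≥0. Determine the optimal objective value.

The continuous relaxation peaks at (3.67, 0) with value 22.00; rounding to a feasible lattice point costs some objective.
(x,y)=(3,0): 1·3+4·0=3≤17, 3·3+3·0=9≤11, objective 18.
(x,y)=(2,1): 1·2+4·1=6≤17, 3·2+3·1=9≤11, objective 14.
(x,y)=(2,0): 1·2+4·0=2≤17, 3·2+3·0=6≤11, objective 12.
Maximum is 18 at (x,y)=(3,0).

18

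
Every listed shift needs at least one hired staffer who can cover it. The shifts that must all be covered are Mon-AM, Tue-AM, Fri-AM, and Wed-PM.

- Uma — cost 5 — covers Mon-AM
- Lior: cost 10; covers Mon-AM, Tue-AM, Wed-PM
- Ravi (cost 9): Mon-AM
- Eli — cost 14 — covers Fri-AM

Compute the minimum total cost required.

24

Choose Lior and Eli: together they cover Mon-AM, Tue-AM, Fri-AM, Wed-PM — every shift.
Total cost: 10 + 14 = 24.
No cover costs less than 24.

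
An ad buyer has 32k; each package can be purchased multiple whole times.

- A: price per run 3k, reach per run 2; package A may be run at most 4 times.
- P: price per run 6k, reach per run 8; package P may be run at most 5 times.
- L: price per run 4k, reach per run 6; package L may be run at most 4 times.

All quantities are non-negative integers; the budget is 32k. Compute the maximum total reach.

44

L has the best ratio (6/4); taking only L gives at most 4×6 = 24 (stopped by the supply cap of 4).
Mixing does better — 4×P and 2×L: price 32 ≤ 32, reach 4·8 + 2·6 = 44.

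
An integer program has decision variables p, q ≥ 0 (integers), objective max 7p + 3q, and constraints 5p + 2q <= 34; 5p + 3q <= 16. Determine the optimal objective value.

21

(p,q)=(3,0) is feasible, giving 21.
(p,q)=(2,1) is feasible, giving 17.
The best lattice point is (3,0), giving 21.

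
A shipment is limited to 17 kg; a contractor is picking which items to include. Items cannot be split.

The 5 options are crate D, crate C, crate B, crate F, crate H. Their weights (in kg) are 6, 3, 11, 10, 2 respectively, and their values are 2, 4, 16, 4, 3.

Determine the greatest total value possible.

Treat it as a binary knapsack problem.
crate C + crate B: weight 3 + 11 = 14 ≤ 17, value 4 + 16 = 20.
crate B + crate H: weight 11 + 2 = 13 ≤ 17, value 16 + 3 = 19.
crate C + crate B + crate H: weight 3 + 11 + 2 = 16 ≤ 17, value 4 + 16 + 3 = 23.
Best is crate C, crate B, and crate H with total value 23.

23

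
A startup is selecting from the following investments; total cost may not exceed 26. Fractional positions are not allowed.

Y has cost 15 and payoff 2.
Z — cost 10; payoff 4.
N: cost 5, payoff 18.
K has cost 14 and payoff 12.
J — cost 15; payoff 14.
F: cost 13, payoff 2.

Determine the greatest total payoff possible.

32

This is an integer program with binary decision variables.
Allowing fractional choices, the relaxed optimum would be about 37.1, but investments are indivisible.
N + K: cost 5 + 14 = 19 ≤ 26, payoff 18 + 12 = 30.
N + J: cost 5 + 15 = 20 ≤ 26, payoff 18 + 14 = 32.
Best is N and J with total payoff 32.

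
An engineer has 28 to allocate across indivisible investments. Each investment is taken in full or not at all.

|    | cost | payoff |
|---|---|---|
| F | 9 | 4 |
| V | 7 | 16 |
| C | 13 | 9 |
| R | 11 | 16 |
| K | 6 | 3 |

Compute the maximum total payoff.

36

V + R + K: cost 7 + 11 + 6 = 24 ≤ 28, payoff 16 + 16 + 3 = 35.
V + R: cost 7 + 11 = 18 ≤ 28, payoff 16 + 16 = 32.
F + V + R: cost 9 + 7 + 11 = 27 ≤ 28, payoff 4 + 16 + 16 = 36.
Best is F, V, and R with total payoff 36.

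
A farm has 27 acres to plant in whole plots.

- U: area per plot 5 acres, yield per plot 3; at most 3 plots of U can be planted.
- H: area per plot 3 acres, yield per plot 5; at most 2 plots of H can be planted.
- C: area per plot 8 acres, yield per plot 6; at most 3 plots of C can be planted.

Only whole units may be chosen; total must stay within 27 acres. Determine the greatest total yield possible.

H has the best ratio (5/3); taking only H gives at most 2×5 = 10 (stopped by the supply cap of 2).
Mixing does better — 1×U, 2×H, and 2×C: area 27 ≤ 27, yield 1·3 + 2·5 + 2·6 = 25.

25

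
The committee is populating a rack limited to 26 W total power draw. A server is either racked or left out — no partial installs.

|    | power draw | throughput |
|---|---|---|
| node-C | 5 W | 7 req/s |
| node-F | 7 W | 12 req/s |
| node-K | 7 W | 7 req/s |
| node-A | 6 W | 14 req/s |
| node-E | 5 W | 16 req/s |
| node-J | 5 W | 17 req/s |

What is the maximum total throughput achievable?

Treat it as a binary knapsack problem.
Allowing fractional choices, the relaxed optimum would be about 63.2, but servers are indivisible.
node-C + node-A + node-E + node-J: power draw 5 + 6 + 5 + 5 = 21 ≤ 26, throughput 7 + 14 + 16 + 17 = 54.
node-F + node-A + node-E + node-J: power draw 7 + 6 + 5 + 5 = 23 ≤ 26, throughput 12 + 14 + 16 + 17 = 59.
node-K + node-A + node-E + node-J: power draw 7 + 6 + 5 + 5 = 23 ≤ 26, throughput 7 + 14 + 16 + 17 = 54.
Best is node-F, node-A, node-E, and node-J with total throughput 59.

59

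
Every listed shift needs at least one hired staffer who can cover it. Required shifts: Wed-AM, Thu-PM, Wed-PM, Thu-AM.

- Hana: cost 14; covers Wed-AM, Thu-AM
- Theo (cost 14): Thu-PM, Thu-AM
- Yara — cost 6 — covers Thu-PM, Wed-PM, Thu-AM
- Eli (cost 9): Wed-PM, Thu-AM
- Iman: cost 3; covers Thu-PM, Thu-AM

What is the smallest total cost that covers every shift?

20

The greedy cost-per-new-shift heuristic would pick Iman, Yara, and Hana for 23, but a cheaper cover exists.
Choose Hana and Yara: together they cover Wed-AM, Thu-PM, Wed-PM, Thu-AM — every shift.
Total cost: 14 + 6 = 20.
No cover costs less than 20.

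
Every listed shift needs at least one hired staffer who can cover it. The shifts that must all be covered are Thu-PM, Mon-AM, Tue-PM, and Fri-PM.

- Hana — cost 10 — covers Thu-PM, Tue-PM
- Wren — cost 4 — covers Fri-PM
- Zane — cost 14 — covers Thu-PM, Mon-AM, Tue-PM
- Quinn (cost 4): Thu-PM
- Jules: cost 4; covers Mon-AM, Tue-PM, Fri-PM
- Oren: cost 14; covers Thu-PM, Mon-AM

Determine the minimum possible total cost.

8

This is a weighted set-cover instance.
Choose Quinn and Jules: together they cover Thu-PM, Mon-AM, Tue-PM, Fri-PM — every shift.
Total cost: 4 + 4 = 8.
No cover costs less than 8.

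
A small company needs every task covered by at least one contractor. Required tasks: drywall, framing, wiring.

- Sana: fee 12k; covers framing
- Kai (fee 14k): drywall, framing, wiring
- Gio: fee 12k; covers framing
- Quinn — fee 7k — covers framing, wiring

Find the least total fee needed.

14

This is a weighted set-cover instance.
The greedy cost-per-new-task heuristic would pick Quinn and Kai for 21, but a cheaper cover exists.
Kai alone covers drywall, framing, wiring — every task.
Total fee: 14.
No cover costs less than 14.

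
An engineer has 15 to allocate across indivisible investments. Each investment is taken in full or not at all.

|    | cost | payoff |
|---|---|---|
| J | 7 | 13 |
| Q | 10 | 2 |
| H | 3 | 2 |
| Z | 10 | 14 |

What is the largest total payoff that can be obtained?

Take H and Z: cost 3 + 10 = 13 ≤ 15, payoff 2 + 14 = 16.
No other feasible combination does better.

16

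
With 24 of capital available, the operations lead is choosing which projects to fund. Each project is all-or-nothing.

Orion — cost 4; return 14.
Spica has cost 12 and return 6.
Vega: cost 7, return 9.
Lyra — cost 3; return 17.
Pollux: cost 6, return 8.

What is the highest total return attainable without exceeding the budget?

This is a 0-1 knapsack instance.
Allowing fractional choices, the relaxed optimum would be about 50.0, but projects are indivisible.
Orion + Vega + Lyra: cost 4 + 7 + 3 = 14 ≤ 24, return 14 + 9 + 17 = 40.
Orion + Vega + Lyra + Pollux: cost 4 + 7 + 3 + 6 = 20 ≤ 24, return 14 + 9 + 17 + 8 = 48.
Best is Orion, Vega, Lyra, and Pollux with total return 48.

48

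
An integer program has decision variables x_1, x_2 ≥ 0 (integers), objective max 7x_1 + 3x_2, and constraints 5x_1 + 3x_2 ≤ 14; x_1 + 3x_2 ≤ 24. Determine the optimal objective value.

(x_1,x_2)=(2,1) is feasible, giving 17.
(x_1,x_2)=(2,0) is feasible, giving 14.
(x_1,x_2)=(1,2) is feasible, giving 13.
No feasible integer point exceeds 17.

17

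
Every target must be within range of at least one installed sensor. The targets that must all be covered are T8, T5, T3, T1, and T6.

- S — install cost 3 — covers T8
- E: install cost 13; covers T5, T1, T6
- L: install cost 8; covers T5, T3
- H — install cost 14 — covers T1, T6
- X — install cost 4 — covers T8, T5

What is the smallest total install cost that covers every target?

This is a weighted set-cover instance.
The greedy cost-per-new-target heuristic would pick X, E, and L for 25, but a cheaper cover exists.
Choose S, E, and L: together they cover T8, T5, T3, T1, T6 — every target.
Total install cost: 3 + 13 + 8 = 24.
No cover costs less than 24.

24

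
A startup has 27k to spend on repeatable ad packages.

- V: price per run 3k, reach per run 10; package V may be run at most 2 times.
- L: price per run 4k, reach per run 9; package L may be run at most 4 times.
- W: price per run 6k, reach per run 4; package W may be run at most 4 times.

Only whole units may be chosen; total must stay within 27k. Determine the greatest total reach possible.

This is a bounded integer knapsack.
2×V, 3×L, and 1×W: price 24 ≤ 27, reach 2·10 + 3·9 + 1·4 = 51.
2×V and 4×L: price 22 ≤ 27, reach 2·10 + 4·9 = 56.
Best is 56.

56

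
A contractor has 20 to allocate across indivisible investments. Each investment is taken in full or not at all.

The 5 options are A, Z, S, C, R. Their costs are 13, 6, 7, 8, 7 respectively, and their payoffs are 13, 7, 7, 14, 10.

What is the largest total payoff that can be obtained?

This is a 0-1 knapsack instance.
C + R: cost 8 + 7 = 15 ≤ 20, payoff 14 + 10 = 24.
Z + S + R: cost 6 + 7 + 7 = 20 ≤ 20, payoff 7 + 7 + 10 = 24.
A + R: cost 13 + 7 = 20 ≤ 20, payoff 13 + 10 = 23.
The maximum payoff is 24; one optimal choice is C and R.

24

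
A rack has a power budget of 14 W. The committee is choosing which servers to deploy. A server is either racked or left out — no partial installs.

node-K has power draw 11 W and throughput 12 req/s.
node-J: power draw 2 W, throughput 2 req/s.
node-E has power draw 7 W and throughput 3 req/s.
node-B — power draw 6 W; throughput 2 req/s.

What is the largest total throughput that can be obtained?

Treat it as a binary knapsack problem.
Allowing fractional choices, the relaxed optimum would be about 14.4, but servers are indivisible.
node-K: power draw 11 ≤ 14, throughput 12.
node-J + node-E: power draw 2 + 7 = 9 ≤ 14, throughput 2 + 3 = 5.
node-K + node-J: power draw 11 + 2 = 13 ≤ 14, throughput 12 + 2 = 14.
Best is node-K and node-J with total throughput 14.

14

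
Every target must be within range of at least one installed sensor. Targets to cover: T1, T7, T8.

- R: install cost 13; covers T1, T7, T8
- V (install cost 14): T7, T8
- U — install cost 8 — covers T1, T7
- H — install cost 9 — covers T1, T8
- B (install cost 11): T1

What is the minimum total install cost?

13

The greedy cost-per-new-target heuristic would pick U and H for 17, but a cheaper cover exists.
R alone covers T1, T7, T8 — every target.
Total install cost: 13.
No cover costs less than 13.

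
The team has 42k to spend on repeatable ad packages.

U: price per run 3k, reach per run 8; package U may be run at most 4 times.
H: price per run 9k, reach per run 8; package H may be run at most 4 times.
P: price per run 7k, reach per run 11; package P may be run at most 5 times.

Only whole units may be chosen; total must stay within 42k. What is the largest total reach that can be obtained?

76

4×U and 4×P: price 40 ≤ 42, reach 4·8 + 4·11 = 76.
4×U, 1×H, and 3×P: price 42 ≤ 42, reach 4·8 + 1·8 + 3·11 = 73.
Best is 76.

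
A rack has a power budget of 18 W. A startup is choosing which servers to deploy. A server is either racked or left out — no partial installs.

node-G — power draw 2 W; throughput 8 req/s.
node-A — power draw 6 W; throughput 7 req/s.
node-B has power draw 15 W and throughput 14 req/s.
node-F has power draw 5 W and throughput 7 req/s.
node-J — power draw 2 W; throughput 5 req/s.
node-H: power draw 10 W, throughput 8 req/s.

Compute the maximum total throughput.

27

node-G + node-F + node-H: power draw 2 + 5 + 10 = 17 ≤ 18, throughput 8 + 7 + 8 = 23.
node-G + node-A + node-F + node-J: power draw 2 + 6 + 5 + 2 = 15 ≤ 18, throughput 8 + 7 + 7 + 5 = 27.
Best is node-G, node-A, node-F, and node-J with total throughput 27.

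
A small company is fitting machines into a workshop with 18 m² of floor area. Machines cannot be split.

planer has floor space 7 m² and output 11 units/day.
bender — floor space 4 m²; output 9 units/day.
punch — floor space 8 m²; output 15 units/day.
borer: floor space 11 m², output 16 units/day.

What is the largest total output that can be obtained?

bender + borer: floor space 4 + 11 = 15 ≤ 18, output 9 + 16 = 25.
planer + punch: floor space 7 + 8 = 15 ≤ 18, output 11 + 15 = 26.
planer + borer: floor space 7 + 11 = 18 ≤ 18, output 11 + 16 = 27.
Best is planer and borer with total output 27.

27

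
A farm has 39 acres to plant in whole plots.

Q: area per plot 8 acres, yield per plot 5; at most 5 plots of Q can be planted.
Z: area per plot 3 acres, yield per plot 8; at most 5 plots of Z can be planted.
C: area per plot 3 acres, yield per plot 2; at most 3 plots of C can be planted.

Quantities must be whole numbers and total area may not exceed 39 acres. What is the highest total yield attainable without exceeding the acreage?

This is a bounded integer knapsack.
Z has the best ratio (8/3); taking only Z gives at most 5×8 = 40 (stopped by the supply cap of 5).
Mixing does better — 3×Q and 5×Z: area 39 ≤ 39, yield 3·5 + 5·8 = 55.

55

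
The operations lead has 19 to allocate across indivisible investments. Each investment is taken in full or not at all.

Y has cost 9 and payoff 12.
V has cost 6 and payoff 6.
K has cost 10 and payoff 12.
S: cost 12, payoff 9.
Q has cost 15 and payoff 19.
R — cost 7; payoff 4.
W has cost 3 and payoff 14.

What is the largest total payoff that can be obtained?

This is an integer program with binary decision variables.
Allowing fractional choices, the relaxed optimum would be about 34.9, but investments are indivisible.
Y + V + W: cost 9 + 6 + 3 = 18 ≤ 19, payoff 12 + 6 + 14 = 32.
Q + W: cost 15 + 3 = 18 ≤ 19, payoff 19 + 14 = 33.
V + K + W: cost 6 + 10 + 3 = 19 ≤ 19, payoff 6 + 12 + 14 = 32.
Best is Q and W with total payoff 33.

33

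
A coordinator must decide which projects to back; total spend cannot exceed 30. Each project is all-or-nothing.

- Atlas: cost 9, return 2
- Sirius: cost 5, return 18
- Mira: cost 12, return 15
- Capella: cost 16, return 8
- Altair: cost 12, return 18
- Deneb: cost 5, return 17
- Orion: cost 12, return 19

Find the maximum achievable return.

Altair + Deneb + Orion: cost 12 + 5 + 12 = 29 ≤ 30, return 18 + 17 + 19 = 54.
Sirius + Deneb + Orion: cost 5 + 5 + 12 = 22 ≤ 30, return 18 + 17 + 19 = 54.
Sirius + Altair + Orion: cost 5 + 12 + 12 = 29 ≤ 30, return 18 + 18 + 19 = 55.
Best is Sirius, Altair, and Orion with total return 55.

55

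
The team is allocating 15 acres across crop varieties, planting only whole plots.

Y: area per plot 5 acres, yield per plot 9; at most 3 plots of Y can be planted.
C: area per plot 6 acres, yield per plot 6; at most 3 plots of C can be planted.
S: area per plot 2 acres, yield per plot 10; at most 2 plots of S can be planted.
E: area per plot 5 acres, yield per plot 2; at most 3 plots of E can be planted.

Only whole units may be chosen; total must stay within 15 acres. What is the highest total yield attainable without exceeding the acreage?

This is a bounded integer knapsack.
Take 2×Y and 2×S: area 14 ≤ 15, yield 2·9 + 2·10 = 38.
S has the best ratio (10/2) and is taken to its limit of 2; remaining capacity is filled optimally with the others.

38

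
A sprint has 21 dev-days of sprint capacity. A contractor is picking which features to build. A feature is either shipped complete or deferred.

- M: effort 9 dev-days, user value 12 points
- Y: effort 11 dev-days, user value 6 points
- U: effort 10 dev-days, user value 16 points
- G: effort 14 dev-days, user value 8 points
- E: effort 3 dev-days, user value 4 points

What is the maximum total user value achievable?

Treat it as a binary knapsack problem.
Take M and U: effort 9 + 10 = 19 ≤ 21, user value 12 + 16 = 28.
No other feasible combination does better.

28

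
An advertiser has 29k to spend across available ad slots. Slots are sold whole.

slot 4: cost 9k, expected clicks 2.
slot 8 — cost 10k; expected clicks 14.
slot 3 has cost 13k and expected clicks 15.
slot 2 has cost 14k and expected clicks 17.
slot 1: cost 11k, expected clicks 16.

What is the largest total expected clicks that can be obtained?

Take slot 2 and slot 1: cost 14 + 11 = 25 ≤ 29, expected clicks 17 + 16 = 33.
No other feasible combination does better.

33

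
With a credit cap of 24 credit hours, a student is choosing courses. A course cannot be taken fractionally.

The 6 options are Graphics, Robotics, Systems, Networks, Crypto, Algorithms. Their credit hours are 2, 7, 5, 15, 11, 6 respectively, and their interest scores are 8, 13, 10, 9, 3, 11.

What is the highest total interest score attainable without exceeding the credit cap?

42

Take Graphics, Robotics, Systems, and Algorithms: credit hours 2 + 7 + 5 + 6 = 20 ≤ 24, interest score 8 + 13 + 10 + 11 = 42.
No other feasible combination does better.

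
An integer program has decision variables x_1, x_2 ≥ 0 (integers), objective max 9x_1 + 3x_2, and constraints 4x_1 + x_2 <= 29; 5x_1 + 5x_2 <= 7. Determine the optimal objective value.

(x_1,x_2)=(1,0): 4·1+1·0=4≤29, 5·1+5·0=5≤7, objective 9.
(x_1,x_2)=(0,1): 4·0+1·1=1≤29, 5·0+5·1=5≤7, objective 3.
The best lattice point is (1,0), giving 9.

9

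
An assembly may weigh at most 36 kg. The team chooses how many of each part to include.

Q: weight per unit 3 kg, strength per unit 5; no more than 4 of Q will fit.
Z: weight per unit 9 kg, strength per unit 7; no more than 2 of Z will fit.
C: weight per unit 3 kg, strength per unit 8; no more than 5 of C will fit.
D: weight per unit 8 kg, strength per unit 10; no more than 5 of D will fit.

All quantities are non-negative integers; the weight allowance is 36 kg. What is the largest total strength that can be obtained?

C has the best ratio (8/3); taking only C gives at most 5×8 = 40 (stopped by the supply cap of 5).
Mixing does better — 4×Q, 5×C, and 1×D: weight 35 ≤ 36, strength 4·5 + 5·8 + 1·10 = 70.

70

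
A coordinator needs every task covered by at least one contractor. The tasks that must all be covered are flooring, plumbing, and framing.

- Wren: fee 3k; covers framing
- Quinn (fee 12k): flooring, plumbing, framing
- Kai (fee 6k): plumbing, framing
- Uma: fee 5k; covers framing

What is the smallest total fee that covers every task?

The greedy cost-per-new-task heuristic would pick Wren and Quinn for 15, but a cheaper cover exists.
Quinn alone covers flooring, plumbing, framing — every task.
Total fee: 12.
No cover costs less than 12.

12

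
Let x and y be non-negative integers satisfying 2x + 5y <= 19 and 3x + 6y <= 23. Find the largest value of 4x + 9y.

Relaxing integrality, the LP optimum is 34.33 at (x,y) = (0.333, 3.67), which is not an integer point.
(x,y)=(1,3): 2·1+5·3=17≤19, 3·1+6·3=21≤23, objective 31.
(x,y)=(0,3): 2·0+5·3=15≤19, 3·0+6·3=18≤23, objective 27.
Maximum is 31 at (x,y)=(1,3).

31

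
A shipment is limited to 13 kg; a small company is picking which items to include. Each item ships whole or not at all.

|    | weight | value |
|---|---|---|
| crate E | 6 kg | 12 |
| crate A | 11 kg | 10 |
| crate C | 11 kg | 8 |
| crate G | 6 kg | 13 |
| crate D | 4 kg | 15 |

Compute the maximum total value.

28

This is a 0-1 knapsack instance.
Take crate G and crate D: weight 6 + 4 = 10 ≤ 13, value 13 + 15 = 28.
No other feasible combination does better.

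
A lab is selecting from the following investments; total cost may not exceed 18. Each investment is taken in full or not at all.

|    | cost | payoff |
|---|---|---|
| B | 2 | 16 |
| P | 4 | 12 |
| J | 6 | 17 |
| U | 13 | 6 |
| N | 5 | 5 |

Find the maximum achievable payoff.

50

B + J + N: cost 2 + 6 + 5 = 13 ≤ 18, payoff 16 + 17 + 5 = 38.
B + P + J: cost 2 + 4 + 6 = 12 ≤ 18, payoff 16 + 12 + 17 = 45.
B + P + J + N: cost 2 + 4 + 6 + 5 = 17 ≤ 18, payoff 16 + 12 + 17 + 5 = 50.
Best is B, P, J, and N with total payoff 50.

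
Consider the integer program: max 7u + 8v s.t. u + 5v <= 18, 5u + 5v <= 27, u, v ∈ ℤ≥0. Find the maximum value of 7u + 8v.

38

The continuous relaxation peaks at (2.25, 3.15) with value 40.95; rounding to a feasible lattice point costs some objective.
(u,v)=(2,3): 1·2+5·3=17≤18, 5·2+5·3=25≤27, objective 38.
(u,v)=(3,2): 1·3+5·2=13≤18, 5·3+5·2=25≤27, objective 37.
(u,v)=(1,3): 1·1+5·3=16≤18, 5·1+5·3=20≤27, objective 31.
(u,v)=(2,2): 1·2+5·2=12≤18, 5·2+5·2=20≤27, objective 30.
Maximum is 38 at (u,v)=(2,3).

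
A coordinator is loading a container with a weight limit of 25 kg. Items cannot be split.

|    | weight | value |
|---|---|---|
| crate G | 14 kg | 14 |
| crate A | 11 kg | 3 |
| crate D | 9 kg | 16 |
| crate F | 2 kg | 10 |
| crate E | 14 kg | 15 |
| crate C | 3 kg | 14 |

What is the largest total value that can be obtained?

43

Allowing fractional choices, the relaxed optimum would be about 51.8, but items are indivisible.
crate D + crate F + crate C: weight 9 + 2 + 3 = 14 ≤ 25, value 16 + 10 + 14 = 40.
crate D + crate F + crate E: weight 9 + 2 + 14 = 25 ≤ 25, value 16 + 10 + 15 = 41.
crate A + crate D + crate F + crate C: weight 11 + 9 + 2 + 3 = 25 ≤ 25, value 3 + 16 + 10 + 14 = 43.
Best is crate A, crate D, crate F, and crate C with total value 43.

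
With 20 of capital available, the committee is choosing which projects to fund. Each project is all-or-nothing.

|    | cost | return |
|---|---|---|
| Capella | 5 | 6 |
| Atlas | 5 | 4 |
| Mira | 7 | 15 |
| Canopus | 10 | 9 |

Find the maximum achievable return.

Allowing fractional choices, the relaxed optimum would be about 28.2, but projects are indivisible.
Capella + Atlas + Mira: cost 5 + 5 + 7 = 17 ≤ 20, return 6 + 4 + 15 = 25.
Mira + Canopus: cost 7 + 10 = 17 ≤ 20, return 15 + 9 = 24.
Best is Capella, Atlas, and Mira with total return 25.

25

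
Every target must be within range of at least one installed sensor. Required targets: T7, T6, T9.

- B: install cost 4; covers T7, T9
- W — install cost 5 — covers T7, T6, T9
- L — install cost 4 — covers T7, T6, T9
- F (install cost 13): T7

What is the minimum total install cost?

L alone covers T7, T6, T9 — every target.
Total install cost: 4.
No cover costs less than 4.

4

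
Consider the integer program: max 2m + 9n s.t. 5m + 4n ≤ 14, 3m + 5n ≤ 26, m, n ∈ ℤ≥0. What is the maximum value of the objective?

(m,n)=(0,3) is feasible, giving 27.
(m,n)=(1,2) is feasible, giving 20.
(m,n)=(0,2) is feasible, giving 18.
No feasible integer point exceeds 27.

27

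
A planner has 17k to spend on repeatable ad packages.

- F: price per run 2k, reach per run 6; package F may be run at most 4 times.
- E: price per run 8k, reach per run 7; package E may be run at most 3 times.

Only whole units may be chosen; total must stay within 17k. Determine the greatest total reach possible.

This is a bounded integer knapsack.
F has the best ratio (6/2); taking only F gives at most 4×6 = 24 (stopped by the supply cap of 4).
Mixing does better — 4×F and 1×E: price 16 ≤ 17, reach 4·6 + 1·7 = 31.

31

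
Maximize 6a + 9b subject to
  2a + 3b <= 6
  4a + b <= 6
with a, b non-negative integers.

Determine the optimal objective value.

(a,b)=(0,2): 2·0+3·2=6≤6, 4·0+1·2=2≤6, objective 18.
(a,b)=(1,1): 2·1+3·1=5≤6, 4·1+1·1=5≤6, objective 15.
(a,b)=(0,1): 2·0+3·1=3≤6, 4·0+1·1=1≤6, objective 9.
Maximum is 18 at (a,b)=(0,2).

18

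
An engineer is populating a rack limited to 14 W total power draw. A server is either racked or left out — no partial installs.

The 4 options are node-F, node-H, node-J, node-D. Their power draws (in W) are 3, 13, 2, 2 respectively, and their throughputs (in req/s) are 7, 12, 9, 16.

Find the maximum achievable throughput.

This is an integer program with binary decision variables.
Allowing fractional choices, the relaxed optimum would be about 38.5, but servers are indivisible.
node-F + node-J + node-D: power draw 3 + 2 + 2 = 7 ≤ 14, throughput 7 + 9 + 16 = 32.
node-J + node-D: power draw 2 + 2 = 4 ≤ 14, throughput 9 + 16 = 25.
node-F + node-D: power draw 3 + 2 = 5 ≤ 14, throughput 7 + 16 = 23.
Best is node-F, node-J, and node-D with total throughput 32.

32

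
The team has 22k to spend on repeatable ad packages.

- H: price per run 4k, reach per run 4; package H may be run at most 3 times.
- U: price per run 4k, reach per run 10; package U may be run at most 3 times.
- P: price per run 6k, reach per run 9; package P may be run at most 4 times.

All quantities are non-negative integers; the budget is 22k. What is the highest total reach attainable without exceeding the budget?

Take 1×H, 3×U, and 1×P: price 22 ≤ 22, reach 1·4 + 3·10 + 1·9 = 43.
U has the best ratio (10/4) and is taken to its limit of 3; remaining capacity is filled optimally with the others.

43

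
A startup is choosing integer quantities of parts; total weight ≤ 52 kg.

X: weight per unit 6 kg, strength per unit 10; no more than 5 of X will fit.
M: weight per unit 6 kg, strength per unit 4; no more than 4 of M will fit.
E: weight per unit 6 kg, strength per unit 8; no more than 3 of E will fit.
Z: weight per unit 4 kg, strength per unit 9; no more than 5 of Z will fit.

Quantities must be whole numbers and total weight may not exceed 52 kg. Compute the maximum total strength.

95

Z has the best ratio (9/4); taking only Z gives at most 5×9 = 45 (stopped by the supply cap of 5).
Mixing does better — 5×X and 5×Z: weight 50 ≤ 52, strength 5·10 + 5·9 = 95.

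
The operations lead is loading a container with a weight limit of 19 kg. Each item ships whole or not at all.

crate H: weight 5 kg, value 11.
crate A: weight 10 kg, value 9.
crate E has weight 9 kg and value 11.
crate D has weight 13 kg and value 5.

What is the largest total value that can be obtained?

Take crate H and crate E: weight 5 + 9 = 14 ≤ 19, value 11 + 11 = 22.
No other feasible combination does better.

22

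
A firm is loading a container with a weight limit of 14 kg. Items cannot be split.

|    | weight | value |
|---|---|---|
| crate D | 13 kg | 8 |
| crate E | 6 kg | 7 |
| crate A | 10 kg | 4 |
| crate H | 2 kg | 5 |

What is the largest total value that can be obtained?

12

crate E + crate H: weight 6 + 2 = 8 ≤ 14, value 7 + 5 = 12.
crate D: weight 13 ≤ 14, value 8.
crate A + crate H: weight 10 + 2 = 12 ≤ 14, value 4 + 5 = 9.
Best is crate E and crate H with total value 12.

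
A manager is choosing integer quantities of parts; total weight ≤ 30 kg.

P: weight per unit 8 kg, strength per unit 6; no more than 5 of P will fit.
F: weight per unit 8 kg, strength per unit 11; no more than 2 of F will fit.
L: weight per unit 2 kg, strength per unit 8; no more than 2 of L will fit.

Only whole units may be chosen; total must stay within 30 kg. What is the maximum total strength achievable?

44

Take 1×P, 2×F, and 2×L: weight 28 ≤ 30, strength 1·6 + 2·11 + 2·8 = 44.
L has the best ratio (8/2) and is taken to its limit of 2; remaining capacity is filled optimally with the others.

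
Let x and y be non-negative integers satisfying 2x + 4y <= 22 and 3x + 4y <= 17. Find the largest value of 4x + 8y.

32

Relaxing integrality, the LP optimum is 34.00 at (x,y) = (0, 4.25), which is not an integer point.
(x,y)=(0,4): 2·0+4·4=16≤22, 3·0+4·4=16≤17, objective 32.
(x,y)=(1,3): 2·1+4·3=14≤22, 3·1+4·3=15≤17, objective 28.
(x,y)=(0,3): 2·0+4·3=12≤22, 3·0+4·3=12≤17, objective 24.
The best lattice point is (0,4), giving 32.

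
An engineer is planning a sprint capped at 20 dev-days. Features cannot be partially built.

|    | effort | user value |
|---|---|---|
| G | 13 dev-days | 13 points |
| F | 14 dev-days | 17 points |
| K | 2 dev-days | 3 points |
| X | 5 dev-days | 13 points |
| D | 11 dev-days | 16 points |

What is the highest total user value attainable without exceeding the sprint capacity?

Allowing fractional choices, the relaxed optimum would be about 34.4, but features are indivisible.
K + X + D: effort 2 + 5 + 11 = 18 ≤ 20, user value 3 + 13 + 16 = 32.
F + X: effort 14 + 5 = 19 ≤ 20, user value 17 + 13 = 30.
Best is K, X, and D with total user value 32.

32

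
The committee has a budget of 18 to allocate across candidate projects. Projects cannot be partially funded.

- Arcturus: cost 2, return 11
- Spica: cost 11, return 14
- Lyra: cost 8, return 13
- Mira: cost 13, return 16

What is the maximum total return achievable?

27

This is a 0-1 knapsack instance.
Take Arcturus and Mira: cost 2 + 13 = 15 ≤ 18, return 11 + 16 = 27.
No other feasible combination does better.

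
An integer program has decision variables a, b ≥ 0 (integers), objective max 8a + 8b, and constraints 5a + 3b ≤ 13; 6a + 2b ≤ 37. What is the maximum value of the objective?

(a,b)=(0,4): 5·0+3·4=12≤13, 6·0+2·4=8≤37, objective 32.
(a,b)=(0,3): 5·0+3·3=9≤13, 6·0+2·3=6≤37, objective 24.
No feasible integer point exceeds 32.

32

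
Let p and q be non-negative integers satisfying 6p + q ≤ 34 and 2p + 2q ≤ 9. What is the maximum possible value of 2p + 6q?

24

(p,q)=(0,4): 6·0+1·4=4≤34, 2·0+2·4=8≤9, objective 24.
(p,q)=(1,3): 6·1+1·3=9≤34, 2·1+2·3=8≤9, objective 20.
(p,q)=(0,3): 6·0+1·3=3≤34, 2·0+2·3=6≤9, objective 18.
The best lattice point is (0,4), giving 24.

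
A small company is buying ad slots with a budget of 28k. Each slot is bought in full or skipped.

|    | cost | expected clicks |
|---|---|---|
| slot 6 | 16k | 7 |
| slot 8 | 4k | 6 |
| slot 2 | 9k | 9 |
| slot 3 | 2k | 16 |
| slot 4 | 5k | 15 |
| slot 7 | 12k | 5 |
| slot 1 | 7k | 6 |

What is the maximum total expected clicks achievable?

slot 8 + slot 2 + slot 3 + slot 4 + slot 1: cost 4 + 9 + 2 + 5 + 7 = 27 ≤ 28, expected clicks 6 + 9 + 16 + 15 + 6 = 52.
slot 2 + slot 3 + slot 4 + slot 1: cost 9 + 2 + 5 + 7 = 23 ≤ 28, expected clicks 9 + 16 + 15 + 6 = 46.
slot 8 + slot 2 + slot 3 + slot 4: cost 4 + 9 + 2 + 5 = 20 ≤ 28, expected clicks 6 + 9 + 16 + 15 = 46.
Best is slot 8, slot 2, slot 3, slot 4, and slot 1 with total expected clicks 52.

52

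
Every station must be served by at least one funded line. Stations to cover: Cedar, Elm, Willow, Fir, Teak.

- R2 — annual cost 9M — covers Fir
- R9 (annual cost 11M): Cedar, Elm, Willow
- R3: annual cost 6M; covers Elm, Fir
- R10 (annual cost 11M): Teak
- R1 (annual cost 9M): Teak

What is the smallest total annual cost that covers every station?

26

Choose R9, R3, and R1: together they cover Cedar, Elm, Willow, Fir, Teak — every station.
Total annual cost: 11 + 6 + 9 = 26.
No cover costs less than 26.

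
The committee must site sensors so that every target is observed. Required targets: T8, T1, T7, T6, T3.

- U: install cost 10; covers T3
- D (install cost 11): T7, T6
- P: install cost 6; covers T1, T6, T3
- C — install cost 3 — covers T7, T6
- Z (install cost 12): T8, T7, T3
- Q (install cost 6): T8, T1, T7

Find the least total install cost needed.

12

Choose P and Q: together they cover T8, T1, T7, T6, T3 — every target.
Total install cost: 6 + 6 = 12.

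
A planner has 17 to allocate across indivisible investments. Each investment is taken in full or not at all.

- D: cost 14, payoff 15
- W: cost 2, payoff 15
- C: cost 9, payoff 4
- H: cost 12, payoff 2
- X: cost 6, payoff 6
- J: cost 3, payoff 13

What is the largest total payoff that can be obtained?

34

This is a 0-1 knapsack instance.
Allowing fractional choices, the relaxed optimum would be about 40.9, but investments are indivisible.
W + X + J: cost 2 + 6 + 3 = 11 ≤ 17, payoff 15 + 6 + 13 = 34.
D + W: cost 14 + 2 = 16 ≤ 17, payoff 15 + 15 = 30.
W + C + J: cost 2 + 9 + 3 = 14 ≤ 17, payoff 15 + 4 + 13 = 32.
Best is W, X, and J with total payoff 34.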